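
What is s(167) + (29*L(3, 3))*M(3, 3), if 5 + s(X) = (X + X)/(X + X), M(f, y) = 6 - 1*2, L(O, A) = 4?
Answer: 460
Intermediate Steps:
M(f, y) = 4 (M(f, y) = 6 - 2 = 4)
s(X) = -4 (s(X) = -5 + (X + X)/(X + X) = -5 + (2*X)/((2*X)) = -5 + (2*X)*(1/(2*X)) = -5 + 1 = -4)
s(167) + (29*L(3, 3))*M(3, 3) = -4 + (29*4)*4 = -4 + 116*4 = -4 + 464 = 460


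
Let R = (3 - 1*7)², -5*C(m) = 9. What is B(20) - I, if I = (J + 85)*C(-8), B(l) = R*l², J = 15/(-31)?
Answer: 203116/31 ≈ 6552.1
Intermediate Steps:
C(m) = -9/5 (C(m) = -⅕*9 = -9/5)
J = -15/31 (J = 15*(-1/31) = -15/31 ≈ -0.48387)
R = 16 (R = (3 - 7)² = (-4)² = 16)
B(l) = 16*l²
I = -4716/31 (I = (-15/31 + 85)*(-9/5) = (2620/31)*(-9/5) = -4716/31 ≈ -152.13)
B(20) - I = 16*20² - 1*(-4716/31) = 16*400 + 4716/31 = 6400 + 4716/31 = 203116/31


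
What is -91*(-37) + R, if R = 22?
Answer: 3389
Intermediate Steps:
-91*(-37) + R = -91*(-37) + 22 = 3367 + 22 = 3389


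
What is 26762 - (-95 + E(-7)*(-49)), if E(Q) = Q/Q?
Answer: 26906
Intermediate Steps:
E(Q) = 1
26762 - (-95 + E(-7)*(-49)) = 26762 - (-95 + 1*(-49)) = 26762 - (-95 - 49) = 26762 - 1*(-144) = 26762 + 144 = 26906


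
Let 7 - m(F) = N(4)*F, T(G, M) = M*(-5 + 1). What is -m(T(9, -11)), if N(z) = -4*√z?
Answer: -359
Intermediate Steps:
T(G, M) = -4*M (T(G, M) = M*(-4) = -4*M)
m(F) = 7 + 8*F (m(F) = 7 - (-4*√4)*F = 7 - (-4*2)*F = 7 - (-8)*F = 7 + 8*F)
-m(T(9, -11)) = -(7 + 8*(-4*(-11))) = -(7 + 8*44) = -(7 + 352) = -1*359 = -359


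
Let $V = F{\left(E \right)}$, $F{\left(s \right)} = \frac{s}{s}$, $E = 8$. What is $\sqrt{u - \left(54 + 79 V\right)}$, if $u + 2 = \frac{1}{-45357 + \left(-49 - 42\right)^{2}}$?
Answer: $\frac{i \sqrt{46393764209}}{18538} \approx 11.619 i$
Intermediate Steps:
$F{\left(s \right)} = 1$
$V = 1$
$u = - \frac{74153}{37076}$ ($u = -2 + \frac{1}{-45357 + \left(-49 - 42\right)^{2}} = -2 + \frac{1}{-45357 + \left(-91\right)^{2}} = -2 + \frac{1}{-45357 + 8281} = -2 + \frac{1}{-37076} = -2 - \frac{1}{37076} = - \frac{74153}{37076} \approx -2.0$)
$\sqrt{u - \left(54 + 79 V\right)} = \sqrt{- \frac{74153}{37076} - 133} = \sqrt{- \frac{5005261}{37076}} = \frac{i \sqrt{46393764209}}{18538}$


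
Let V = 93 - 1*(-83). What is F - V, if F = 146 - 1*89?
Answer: -119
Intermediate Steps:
F = 57 (F = 146 - 89 = 57)
V = 176 (V = 93 + 83 = 176)
F - V = 57 - 1*176 = 57 - 176 = -119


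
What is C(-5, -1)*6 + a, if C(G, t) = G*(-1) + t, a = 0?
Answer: 24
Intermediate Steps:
C(G, t) = t - G (C(G, t) = -G + t = t - G)
C(-5, -1)*6 + a = (-1 - 1*(-5))*6 + 0 = (-1 + 5)*6 + 0 = 4*6 + 0 = 24 + 0 = 24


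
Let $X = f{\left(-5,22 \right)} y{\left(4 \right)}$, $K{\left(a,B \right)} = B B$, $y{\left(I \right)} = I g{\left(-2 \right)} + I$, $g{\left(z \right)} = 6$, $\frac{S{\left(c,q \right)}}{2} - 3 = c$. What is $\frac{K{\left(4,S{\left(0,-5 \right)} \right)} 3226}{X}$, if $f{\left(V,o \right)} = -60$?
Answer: $- \frac{4839}{70} \approx -69.129$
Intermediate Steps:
$S{\left(c,q \right)} = 6 + 2 c$
$y{\left(I \right)} = 7 I$ ($y{\left(I \right)} = I 6 + I = 6 I + I = 7 I$)
$K{\left(a,B \right)} = B^{2}$
$X = -1680$ ($X = - 60 \cdot 7 \cdot 4 = \left(-60\right) 28 = -1680$)
$\frac{K{\left(4,S{\left(0,-5 \right)} \right)} 3226}{X} = \frac{\left(6 + 2 \cdot 0\right)^{2} \cdot 3226}{-1680} = \left(6 + 0\right)^{2} \cdot 3226 \left(- \frac{1}{1680}\right) = 6^{2} \cdot 3226 \left(- \frac{1}{1680}\right) = 36 \cdot 3226 \left(- \frac{1}{1680}\right) = 116136 \left(- \frac{1}{1680}\right) = - \frac{4839}{70}$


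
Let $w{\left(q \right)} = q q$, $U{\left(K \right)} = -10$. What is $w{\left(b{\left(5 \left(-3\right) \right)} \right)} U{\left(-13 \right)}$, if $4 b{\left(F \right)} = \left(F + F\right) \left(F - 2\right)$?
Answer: $- \frac{325125}{2} \approx -1.6256 \cdot 10^{5}$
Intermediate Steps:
$b{\left(F \right)} = \frac{F \left(-2 + F\right)}{2}$ ($b{\left(F \right)} = \frac{\left(F + F\right) \left(F - 2\right)}{4} = \frac{2 F \left(-2 + F\right)}{4} = \frac{F \left(-2 + F\right)}{2}$)
$w{\left(q \right)} = q^{2}$
$w{\left(b{\left(5 \left(-3\right) \right)} \right)} U{\left(-13 \right)} = \left(\frac{5 \left(-3\right) \left(-2 + 5 \left(-3\right)\right)}{2}\right)^{2} \left(-10\right) = \left(\frac{1}{2} \left(-15\right) \left(-2 - 15\right)\right)^{2} \left(-10\right) = \left(\frac{1}{2} \left(-15\right) \left(-17\right)\right)^{2} \left(-10\right) = \left(\frac{255}{2}\right)^{2} \left(-10\right) = \frac{65025}{4} \left(-10\right) = - \frac{325125}{2}$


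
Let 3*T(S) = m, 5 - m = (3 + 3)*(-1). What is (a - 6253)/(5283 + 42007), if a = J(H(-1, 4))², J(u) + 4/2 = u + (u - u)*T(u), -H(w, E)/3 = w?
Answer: -3126/23645 ≈ -0.13221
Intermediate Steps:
m = 11 (m = 5 - (3 + 3)*(-1) = 5 - 6*(-1) = 5 - 1*(-6) = 5 + 6 = 11)
H(w, E) = -3*w
T(S) = 11/3 (T(S) = (⅓)*11 = 11/3)
J(u) = -2 + u (J(u) = -2 + (u + (u - u)*(11/3)) = -2 + (u + 0*(11/3)) = -2 + (u + 0) = -2 + u)
a = 1 (a = (-2 - 3*(-1))² = (-2 + 3)² = 1² = 1)
(a - 6253)/(5283 + 42007) = (1 - 6253)/(5283 + 42007) = -6252/47290 = -6252*1/47290 = -3126/23645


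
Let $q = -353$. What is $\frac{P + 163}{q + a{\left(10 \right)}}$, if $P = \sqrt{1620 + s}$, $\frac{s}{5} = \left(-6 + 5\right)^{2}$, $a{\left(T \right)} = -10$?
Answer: $- \frac{163}{363} - \frac{5 \sqrt{65}}{363} \approx -0.56009$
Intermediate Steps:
$s = 5$ ($s = 5 \left(-6 + 5\right)^{2} = 5 \left(-1\right)^{2} = 5 \cdot 1 = 5$)
$P = 5 \sqrt{65}$ ($P = \sqrt{1620 + 5} = \sqrt{1625} = 5 \sqrt{65} \approx 40.311$)
$\frac{P + 163}{q + a{\left(10 \right)}} = \frac{5 \sqrt{65} + 163}{-353 - 10} = \frac{163 + 5 \sqrt{65}}{-363} = \left(163 + 5 \sqrt{65}\right) \left(- \frac{1}{363}\right) = - \frac{163}{363} - \frac{5 \sqrt{65}}{363}$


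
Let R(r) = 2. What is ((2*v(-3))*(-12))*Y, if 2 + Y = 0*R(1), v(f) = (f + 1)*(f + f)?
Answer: 576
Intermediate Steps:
v(f) = 2*f*(1 + f) (v(f) = (1 + f)*(2*f) = 2*f*(1 + f))
Y = -2 (Y = -2 + 0*2 = -2 + 0 = -2)
((2*v(-3))*(-12))*Y = ((2*(2*(-3)*(1 - 3)))*(-12))*(-2) = ((2*(2*(-3)*(-2)))*(-12))*(-2) = ((2*12)*(-12))*(-2) = (24*(-12))*(-2) = -288*(-2) = 576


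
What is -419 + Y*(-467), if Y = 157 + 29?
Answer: -87281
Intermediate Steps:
Y = 186
-419 + Y*(-467) = -419 + 186*(-467) = -419 - 86862 = -87281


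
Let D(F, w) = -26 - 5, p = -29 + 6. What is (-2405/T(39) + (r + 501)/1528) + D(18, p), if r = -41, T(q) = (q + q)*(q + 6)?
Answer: -161848/5157 ≈ -31.384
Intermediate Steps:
p = -23
T(q) = 2*q*(6 + q) (T(q) = (2*q)*(6 + q) = 2*q*(6 + q))
D(F, w) = -31
(-2405/T(39) + (r + 501)/1528) + D(18, p) = (-2405*1/(78*(6 + 39)) + (-41 + 501)/1528) - 31 = (-2405/(2*39*45) + 460*(1/1528)) - 31 = (-2405/3510 + 115/382) - 31 = (-2405*1/3510 + 115/382) - 31 = (-37/54 + 115/382) - 31 = -1981/5157 - 31 = -161848/5157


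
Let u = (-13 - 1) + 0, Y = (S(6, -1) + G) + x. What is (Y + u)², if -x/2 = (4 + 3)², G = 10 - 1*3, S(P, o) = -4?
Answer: 11881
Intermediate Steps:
G = 7 (G = 10 - 3 = 7)
x = -98 (x = -2*(4 + 3)² = -2*7² = -2*49 = -98)
Y = -95 (Y = (-4 + 7) - 98 = 3 - 98 = -95)
u = -14 (u = -14 + 0 = -14)
(Y + u)² = (-95 - 14)² = (-109)² = 11881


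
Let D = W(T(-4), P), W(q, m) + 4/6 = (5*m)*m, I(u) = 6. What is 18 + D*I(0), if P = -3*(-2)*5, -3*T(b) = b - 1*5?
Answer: 27014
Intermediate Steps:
T(b) = 5/3 - b/3 (T(b) = -(b - 1*5)/3 = -(b - 5)/3 = -(-5 + b)/3 = 5/3 - b/3)
P = 30 (P = 6*5 = 30)
W(q, m) = -⅔ + 5*m² (W(q, m) = -⅔ + (5*m)*m = -⅔ + 5*m²)
D = 13498/3 (D = -⅔ + 5*30² = -⅔ + 5*900 = -⅔ + 4500 = 13498/3 ≈ 4499.3)
18 + D*I(0) = 18 + (13498/3)*6 = 18 + 26996 = 27014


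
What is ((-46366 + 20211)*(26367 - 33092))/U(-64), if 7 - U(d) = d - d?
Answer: 175892375/7 ≈ 2.5127e+7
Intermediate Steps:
U(d) = 7 (U(d) = 7 - (d - d) = 7 - 1*0 = 7 + 0 = 7)
((-46366 + 20211)*(26367 - 33092))/U(-64) = ((-46366 + 20211)*(26367 - 33092))/7 = -26155*(-6725)*(⅐) = 175892375*(⅐) = 175892375/7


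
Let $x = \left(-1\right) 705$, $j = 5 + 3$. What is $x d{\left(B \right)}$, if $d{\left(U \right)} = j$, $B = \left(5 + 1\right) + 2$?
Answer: $-5640$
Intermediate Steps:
$j = 8$
$B = 8$ ($B = 6 + 2 = 8$)
$d{\left(U \right)} = 8$
$x = -705$
$x d{\left(B \right)} = \left(-705\right) 8 = -5640$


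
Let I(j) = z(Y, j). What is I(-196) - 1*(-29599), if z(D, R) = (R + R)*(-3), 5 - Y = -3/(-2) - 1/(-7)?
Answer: 30775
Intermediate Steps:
Y = 47/14 (Y = 5 - (-3/(-2) - 1/(-7)) = 5 - (-3*(-1/2) - 1*(-1/7)) = 5 - (3/2 + 1/7) = 5 - 1*23/14 = 5 - 23/14 = 47/14 ≈ 3.3571)
z(D, R) = -6*R (z(D, R) = (2*R)*(-3) = -6*R)
I(j) = -6*j
I(-196) - 1*(-29599) = -6*(-196) - 1*(-29599) = 1176 + 29599 = 30775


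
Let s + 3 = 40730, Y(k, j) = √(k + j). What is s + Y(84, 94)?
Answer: 40727 + √178 ≈ 40740.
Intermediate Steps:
Y(k, j) = √(j + k)
s = 40727 (s = -3 + 40730 = 40727)
s + Y(84, 94) = 40727 + √(94 + 84) = 40727 + √178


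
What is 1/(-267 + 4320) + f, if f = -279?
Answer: -1130786/4053 ≈ -279.00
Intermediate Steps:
1/(-267 + 4320) + f = 1/(-267 + 4320) - 279 = 1/4053 - 279 = -1130786/4053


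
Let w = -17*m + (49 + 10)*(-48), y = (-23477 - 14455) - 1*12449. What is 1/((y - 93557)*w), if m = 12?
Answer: 1/436995768 ≈ 2.2884e-9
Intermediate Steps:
y = -50381 (y = -37932 - 12449 = -50381)
w = -3036 (w = -17*12 + (49 + 10)*(-48) = -204 + 59*(-48) = -204 - 2832 = -3036)
1/((y - 93557)*w) = 1/(-50381 - 93557*(-3036)) = -1/3036/(-143938) = -1/143938*(-1/3036) = 1/436995768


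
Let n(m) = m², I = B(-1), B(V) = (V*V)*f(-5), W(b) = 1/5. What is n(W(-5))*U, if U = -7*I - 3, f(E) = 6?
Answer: -9/5 ≈ -1.8000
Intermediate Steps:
W(b) = ⅕ (W(b) = 1*(⅕) = ⅕)
B(V) = 6*V² (B(V) = (V*V)*6 = V²*6 = 6*V²)
I = 6 (I = 6*(-1)² = 6*1 = 6)
U = -45 (U = -7*6 - 3 = -42 - 3 = -45)
n(W(-5))*U = (⅕)²*(-45) = (1/25)*(-45) = -9/5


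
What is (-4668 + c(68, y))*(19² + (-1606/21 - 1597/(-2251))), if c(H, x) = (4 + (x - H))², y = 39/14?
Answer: -1216722821249/4632558 ≈ -2.6265e+5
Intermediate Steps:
y = 39/14 (y = 39*(1/14) = 39/14 ≈ 2.7857)
c(H, x) = (4 + x - H)²
(-4668 + c(68, y))*(19² + (-1606/21 - 1597/(-2251))) = (-4668 + (4 + 39/14 - 1*68)²)*(19² + (-1606/21 - 1597/(-2251))) = (-4668 + (4 + 39/14 - 68)²)*(361 + (-1606*1/21 - 1597*(-1/2251))) = (-4668 + (-857/14)²)*(361 + (-1606/21 + 1597/2251)) = (-4668 + 734449/196)*(361 - 3581569/47271) = -180479/196*13483262/47271 = -1216722821249/4632558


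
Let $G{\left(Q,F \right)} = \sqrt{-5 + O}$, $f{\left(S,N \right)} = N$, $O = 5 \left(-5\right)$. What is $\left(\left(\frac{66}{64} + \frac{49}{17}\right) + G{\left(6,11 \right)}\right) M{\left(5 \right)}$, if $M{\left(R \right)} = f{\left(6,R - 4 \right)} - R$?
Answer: $- \frac{2129}{136} - 4 i \sqrt{30} \approx -15.654 - 21.909 i$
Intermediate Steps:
$O = -25$
$G{\left(Q,F \right)} = i \sqrt{30}$ ($G{\left(Q,F \right)} = \sqrt{-5 - 25} = \sqrt{-30} = i \sqrt{30}$)
$M{\left(R \right)} = -4$ ($M{\left(R \right)} = \left(R - 4\right) - R = \left(-4 + R\right) - R = -4$)
$\left(\left(\frac{66}{64} + \frac{49}{17}\right) + G{\left(6,11 \right)}\right) M{\left(5 \right)} = \left(\left(\frac{66}{64} + \frac{49}{17}\right) + i \sqrt{30}\right) \left(-4\right) = \left(\left(66 \cdot \frac{1}{64} + 49 \cdot \frac{1}{17}\right) + i \sqrt{30}\right) \left(-4\right) = \left(\left(\frac{33}{32} + \frac{49}{17}\right) + i \sqrt{30}\right) \left(-4\right) = \left(\frac{2129}{544} + i \sqrt{30}\right) \left(-4\right) = - \frac{2129}{136} - 4 i \sqrt{30}$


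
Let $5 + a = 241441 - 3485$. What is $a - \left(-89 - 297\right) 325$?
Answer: $363401$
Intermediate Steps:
$a = 237951$ ($a = -5 + \left(241441 - 3485\right) = -5 + 237956 = 237951$)
$a - \left(-89 - 297\right) 325 = 237951 - \left(-89 - 297\right) 325 = 237951 - \left(-386\right) 325 = 237951 - -125450 = 237951 + 125450 = 363401$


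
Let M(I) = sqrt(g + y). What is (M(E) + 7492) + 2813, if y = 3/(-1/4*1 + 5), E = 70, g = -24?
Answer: 10305 + 2*I*sqrt(2109)/19 ≈ 10305.0 + 4.8341*I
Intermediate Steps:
y = 12/19 (y = 3/(-1*1/4*1 + 5) = 3/(-1/4*1 + 5) = 3/(-1/4 + 5) = 3/(19/4) = 3*(4/19) = 12/19 ≈ 0.63158)
M(I) = 2*I*sqrt(2109)/19 (M(I) = sqrt(-24 + 12/19) = sqrt(-444/19) = 2*I*sqrt(2109)/19)
(M(E) + 7492) + 2813 = (2*I*sqrt(2109)/19 + 7492) + 2813 = (7492 + 2*I*sqrt(2109)/19) + 2813 = 10305 + 2*I*sqrt(2109)/19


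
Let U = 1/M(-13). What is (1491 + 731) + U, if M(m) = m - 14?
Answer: 59993/27 ≈ 2222.0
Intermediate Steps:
M(m) = -14 + m
U = -1/27 (U = 1/(-14 - 13) = 1/(-27) = -1/27 ≈ -0.037037)
(1491 + 731) + U = (1491 + 731) - 1/27 = 2222 - 1/27 = 59993/27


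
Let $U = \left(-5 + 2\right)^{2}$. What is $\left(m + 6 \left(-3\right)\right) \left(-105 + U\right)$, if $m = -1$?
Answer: $1824$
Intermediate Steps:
$U = 9$ ($U = \left(-3\right)^{2} = 9$)
$\left(m + 6 \left(-3\right)\right) \left(-105 + U\right) = \left(-1 + 6 \left(-3\right)\right) \left(-105 + 9\right) = \left(-1 - 18\right) \left(-96\right) = \left(-19\right) \left(-96\right) = 1824$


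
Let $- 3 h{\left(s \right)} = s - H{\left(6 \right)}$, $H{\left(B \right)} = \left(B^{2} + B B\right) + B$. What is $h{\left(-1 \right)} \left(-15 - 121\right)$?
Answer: $- \frac{10744}{3} \approx -3581.3$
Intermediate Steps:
$H{\left(B \right)} = B + 2 B^{2}$ ($H{\left(B \right)} = \left(B^{2} + B^{2}\right) + B = 2 B^{2} + B = B + 2 B^{2}$)
$h{\left(s \right)} = 26 - \frac{s}{3}$ ($h{\left(s \right)} = - \frac{s - 6 \left(1 + 2 \cdot 6\right)}{3} = - \frac{s - 6 \left(1 + 12\right)}{3} = - \frac{s - 6 \cdot 13}{3} = - \frac{s - 78}{3} = - \frac{-78 + s}{3} = 26 - \frac{s}{3}$)
$h{\left(-1 \right)} \left(-15 - 121\right) = \left(26 - - \frac{1}{3}\right) \left(-15 - 121\right) = \left(26 + \frac{1}{3}\right) \left(-136\right) = \frac{79}{3} \left(-136\right) = - \frac{10744}{3}$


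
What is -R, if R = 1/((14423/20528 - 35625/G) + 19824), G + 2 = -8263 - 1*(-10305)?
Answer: -348976/6912251165 ≈ -5.0487e-5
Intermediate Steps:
G = 2040 (G = -2 + (-8263 - 1*(-10305)) = -2 + (-8263 + 10305) = -2 + 2042 = 2040)
R = 348976/6912251165 (R = 1/((14423/20528 - 35625/2040) + 19824) = 1/((14423*(1/20528) - 35625*1/2040) + 19824) = 1/((14423/20528 - 2375/136) + 19824) = 1/(-5849059/348976 + 19824) = 1/(6912251165/348976) = 348976/6912251165 ≈ 5.0487e-5)
-R = -1*348976/6912251165 = -348976/6912251165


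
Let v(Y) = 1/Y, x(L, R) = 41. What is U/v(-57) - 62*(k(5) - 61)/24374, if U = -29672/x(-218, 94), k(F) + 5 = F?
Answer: 20611999379/499667 ≈ 41252.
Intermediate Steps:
k(F) = -5 + F
U = -29672/41 ≈ -723.71
U/v(-57) - 62*(k(5) - 61)/24374 = -29672/(41*(1/(-57))) - 62*((-5 + 5) - 61)/24374 = -29672/(41*(-1/57)) - 62*(0 - 61)*(1/24374) = -29672/41*(-57) - 62*(-61)*(1/24374) = 1691304/41 + 3782*(1/24374) = 1691304/41 + 1891/12187 = 20611999379/499667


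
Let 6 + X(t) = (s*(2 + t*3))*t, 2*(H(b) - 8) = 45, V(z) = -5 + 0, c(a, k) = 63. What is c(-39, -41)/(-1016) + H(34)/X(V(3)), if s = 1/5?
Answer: 30547/7112 ≈ 4.2951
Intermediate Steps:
s = ⅕ (s = 1*(⅕) = ⅕ ≈ 0.20000)
V(z) = -5
H(b) = 61/2 (H(b) = 8 + (½)*45 = 8 + 45/2 = 61/2)
X(t) = -6 + t*(⅖ + 3*t/5) (X(t) = -6 + ((2 + t*3)/5)*t = -6 + ((2 + 3*t)/5)*t = -6 + (⅖ + 3*t/5)*t = -6 + t*(⅖ + 3*t/5))
c(-39, -41)/(-1016) + H(34)/X(V(3)) = 63/(-1016) + 61/(2*(-6 + (⅖)*(-5) + (⅗)*(-5)²)) = 63*(-1/1016) + 61/(2*(-6 - 2 + (⅗)*25)) = -63/1016 + 61/(2*(-6 - 2 + 15)) = -63/1016 + (61/2)/7 = -63/1016 + (61/2)*(⅐) = -63/1016 + 61/14 = 30547/7112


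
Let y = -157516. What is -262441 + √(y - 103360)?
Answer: -262441 + 154*I*√11 ≈ -2.6244e+5 + 510.76*I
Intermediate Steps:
-262441 + √(y - 103360) = -262441 + √(-157516 - 103360) = -262441 + √(-260876) = -262441 + 154*I*√11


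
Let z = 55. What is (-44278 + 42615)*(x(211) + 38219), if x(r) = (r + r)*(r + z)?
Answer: -250233273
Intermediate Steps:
x(r) = 2*r*(55 + r) (x(r) = (r + r)*(r + 55) = (2*r)*(55 + r) = 2*r*(55 + r))
(-44278 + 42615)*(x(211) + 38219) = (-44278 + 42615)*(2*211*(55 + 211) + 38219) = -1663*(2*211*266 + 38219) = -1663*(112252 + 38219) = -1663*150471 = -250233273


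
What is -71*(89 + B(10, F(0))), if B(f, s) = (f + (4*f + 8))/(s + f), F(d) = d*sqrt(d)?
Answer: -33654/5 ≈ -6730.8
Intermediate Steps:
F(d) = d**(3/2)
B(f, s) = (8 + 5*f)/(f + s) (B(f, s) = (f + (8 + 4*f))/(f + s) = (8 + 5*f)/(f + s))
-71*(89 + B(10, F(0))) = -71*(89 + (8 + 5*10)/(10 + 0**(3/2))) = -71*(89 + (8 + 50)/(10 + 0)) = -71*(89 + 58/10) = -71*(89 + (1/10)*58) = -71*(89 + 29/5) = -71*474/5 = -33654/5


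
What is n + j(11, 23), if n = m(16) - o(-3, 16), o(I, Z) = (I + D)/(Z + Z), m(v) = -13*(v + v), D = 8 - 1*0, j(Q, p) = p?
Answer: -12581/32 ≈ -393.16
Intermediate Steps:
D = 8 (D = 8 + 0 = 8)
m(v) = -26*v
o(I, Z) = (8 + I)/(2*Z) (o(I, Z) = (I + 8)/(Z + Z) = (8 + I)/((2*Z)) = (8 + I)*(1/(2*Z)) = (8 + I)/(2*Z))
n = -13317/32 (n = -26*16 - (8 - 3)/(2*16) = -416 - 5/(2*16) = -416 - 1*5/32 = -416 - 5/32 = -13317/32 ≈ -416.16)
n + j(11, 23) = -13317/32 + 23 = -12581/32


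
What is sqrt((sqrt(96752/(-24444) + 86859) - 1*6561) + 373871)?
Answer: sqrt(1524104727390 + 2037*sqrt(360393618319))/2037 ≈ 606.30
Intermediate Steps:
sqrt((sqrt(96752/(-24444) + 86859) - 1*6561) + 373871) = sqrt((sqrt(96752*(-1/24444) + 86859) - 6561) + 373871) = sqrt((sqrt(-24188/6111 + 86859) - 6561) + 373871) = sqrt((sqrt(530771161/6111) - 6561) + 373871) = sqrt((sqrt(360393618319)/2037 - 6561) + 373871) = sqrt((-6561 + sqrt(360393618319)/2037) + 373871) = sqrt(367310 + sqrt(360393618319)/2037)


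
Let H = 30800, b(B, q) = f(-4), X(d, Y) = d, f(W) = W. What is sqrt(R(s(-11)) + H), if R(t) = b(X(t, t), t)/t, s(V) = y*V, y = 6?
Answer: sqrt(33541266)/33 ≈ 175.50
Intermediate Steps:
b(B, q) = -4
s(V) = 6*V
R(t) = -4/t
sqrt(R(s(-11)) + H) = sqrt(-4/(6*(-11)) + 30800) = sqrt(-4/(-66) + 30800) = sqrt(-4*(-1/66) + 30800) = sqrt(2/33 + 30800) = sqrt(1016402/33) = sqrt(33541266)/33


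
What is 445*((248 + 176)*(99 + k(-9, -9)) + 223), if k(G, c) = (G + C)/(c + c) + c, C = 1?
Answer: 154478635/9 ≈ 1.7164e+7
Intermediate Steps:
k(G, c) = c + (1 + G)/(2*c) (k(G, c) = (G + 1)/(c + c) + c = (1 + G)/((2*c)) + c = (1 + G)*(1/(2*c)) + c = (1 + G)/(2*c) + c = c + (1 + G)/(2*c))
445*((248 + 176)*(99 + k(-9, -9)) + 223) = 445*((248 + 176)*(99 + (½)*(1 - 9 + 2*(-9)²)/(-9)) + 223) = 445*(424*(99 + (½)*(-⅑)*(1 - 9 + 2*81)) + 223) = 445*(424*(99 + (½)*(-⅑)*(1 - 9 + 162)) + 223) = 445*(424*(99 + (½)*(-⅑)*154) + 223) = 445*(424*(99 - 77/9) + 223) = 445*(424*(814/9) + 223) = 445*(345136/9 + 223) = 445*(347143/9) = 154478635/9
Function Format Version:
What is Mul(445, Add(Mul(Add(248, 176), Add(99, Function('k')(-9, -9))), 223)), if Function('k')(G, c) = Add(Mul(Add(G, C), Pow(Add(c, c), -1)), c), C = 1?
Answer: Rational(154478635, 9) ≈ 1.7164e+7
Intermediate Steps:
Function('k')(G, c) = Add(c, Mul(Rational(1, 2), Pow(c, -1), Add(1, G))) (Function('k')(G, c) = Add(Mul(Add(G, 1), Pow(Add(c, c), -1)), c) = Add(Mul(Add(1, G), Pow(Mul(2, c), -1)), c) = Add(Mul(Add(1, G), Mul(Rational(1, 2), Pow(c, -1))), c) = Add(Mul(Rational(1, 2), Pow(c, -1), Add(1, G)), c) = Add(c, Mul(Rational(1, 2), Pow(c, -1), Add(1, G))))
Mul(445, Add(Mul(Add(248, 176), Add(99, Function('k')(-9, -9))), 223)) = Mul(445, Add(Mul(Add(248, 176), Add(99, Mul(Rational(1, 2), Pow(-9, -1), Add(1, -9, Mul(2, Pow(-9, 2)))))), 223)) = Mul(445, Add(Mul(424, Add(99, Mul(Rational(1, 2), Rational(-1, 9), Add(1, -9, Mul(2, 81))))), 223)) = Mul(445, Add(Mul(424, Add(99, Mul(Rational(1, 2), Rational(-1, 9), Add(1, -9, 162)))), 223)) = Mul(445, Add(Mul(424, Add(99, Mul(Rational(1, 2), Rational(-1, 9), 154))), 223)) = Mul(445, Add(Mul(424, Add(99, Rational(-77, 9))), 223)) = Mul(445, Add(Mul(424, Rational(814, 9)), 223)) = Mul(445, Add(Rational(345136, 9), 223)) = Mul(445, Rational(347143, 9)) = Rational(154478635, 9)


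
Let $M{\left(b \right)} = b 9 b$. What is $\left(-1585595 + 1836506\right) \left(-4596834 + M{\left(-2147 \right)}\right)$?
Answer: $9256018218417$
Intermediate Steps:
$M{\left(b \right)} = 9 b^{2}$
$\left(-1585595 + 1836506\right) \left(-4596834 + M{\left(-2147 \right)}\right) = \left(-1585595 + 1836506\right) \left(-4596834 + 9 \left(-2147\right)^{2}\right) = 250911 \left(-4596834 + 9 \cdot 4609609\right) = 250911 \left(-4596834 + 41486481\right) = 250911 \cdot 36889647 = 9256018218417$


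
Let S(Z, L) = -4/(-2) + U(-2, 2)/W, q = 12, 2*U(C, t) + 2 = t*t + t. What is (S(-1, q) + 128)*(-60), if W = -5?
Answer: -7776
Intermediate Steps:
U(C, t) = -1 + t/2 + t**2/2 (U(C, t) = -1 + (t*t + t)/2 = -1 + (t**2 + t)/2 = -1 + (t + t**2)/2 = -1 + (t/2 + t**2/2) = -1 + t/2 + t**2/2)
S(Z, L) = 8/5 (S(Z, L) = -4/(-2) + (-1 + (1/2)*2 + (1/2)*2**2)/(-5) = -4*(-1/2) + (-1 + 1 + (1/2)*4)*(-1/5) = 2 + (-1 + 1 + 2)*(-1/5) = 2 + 2*(-1/5) = 2 - 2/5 = 8/5)
(S(-1, q) + 128)*(-60) = (8/5 + 128)*(-60) = (648/5)*(-60) = -7776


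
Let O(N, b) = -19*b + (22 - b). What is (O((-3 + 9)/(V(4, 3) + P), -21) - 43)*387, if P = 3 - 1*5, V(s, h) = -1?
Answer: 154413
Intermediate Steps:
P = -2 (P = 3 - 5 = -2)
O(N, b) = 22 - 20*b
(O((-3 + 9)/(V(4, 3) + P), -21) - 43)*387 = ((22 - 20*(-21)) - 43)*387 = ((22 + 420) - 43)*387 = (442 - 43)*387 = 399*387 = 154413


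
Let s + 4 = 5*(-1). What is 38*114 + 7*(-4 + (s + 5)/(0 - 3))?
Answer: 12940/3 ≈ 4313.3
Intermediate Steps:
s = -9 (s = -4 + 5*(-1) = -4 - 5 = -9)
38*114 + 7*(-4 + (s + 5)/(0 - 3)) = 38*114 + 7*(-4 + (-9 + 5)/(0 - 3)) = 4332 + 7*(-4 - 4/(-3)) = 4332 + 7*(-4 - 4*(-1/3)) = 4332 + 7*(-4 + 4/3) = 4332 + 7*(-8/3) = 4332 - 56/3 = 12940/3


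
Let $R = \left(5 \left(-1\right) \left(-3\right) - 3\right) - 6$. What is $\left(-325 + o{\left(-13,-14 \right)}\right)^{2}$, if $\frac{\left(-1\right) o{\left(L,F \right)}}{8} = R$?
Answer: $139129$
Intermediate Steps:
$R = 6$ ($R = \left(\left(-5\right) \left(-3\right) - 3\right) - 6 = \left(15 - 3\right) - 6 = 12 - 6 = 6$)
$o{\left(L,F \right)} = -48$ ($o{\left(L,F \right)} = \left(-8\right) 6 = -48$)
$\left(-325 + o{\left(-13,-14 \right)}\right)^{2} = \left(-325 - 48\right)^{2} = \left(-373\right)^{2} = 139129$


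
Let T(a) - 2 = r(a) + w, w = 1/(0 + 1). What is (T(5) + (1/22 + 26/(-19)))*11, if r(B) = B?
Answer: 2791/38 ≈ 73.447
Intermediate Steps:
w = 1 (w = 1/1 = 1)
T(a) = 3 + a (T(a) = 2 + (a + 1) = 2 + (1 + a) = 3 + a)
(T(5) + (1/22 + 26/(-19)))*11 = ((3 + 5) + (1/22 + 26/(-19)))*11 = (8 + (1*(1/22) + 26*(-1/19)))*11 = (8 + (1/22 - 26/19))*11 = (8 - 553/418)*11 = (2791/418)*11 = 2791/38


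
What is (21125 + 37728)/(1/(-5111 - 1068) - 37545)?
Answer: -363652687/231990556 ≈ -1.5675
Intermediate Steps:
(21125 + 37728)/(1/(-5111 - 1068) - 37545) = 58853/(1/(-6179) - 37545) = 58853/(-1/6179 - 37545) = 58853/(-231990556/6179) = 58853*(-6179/231990556) = -363652687/231990556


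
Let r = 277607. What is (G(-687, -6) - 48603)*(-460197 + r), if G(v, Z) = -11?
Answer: 8876430260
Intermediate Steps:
(G(-687, -6) - 48603)*(-460197 + r) = (-11 - 48603)*(-460197 + 277607) = -48614*(-182590) = 8876430260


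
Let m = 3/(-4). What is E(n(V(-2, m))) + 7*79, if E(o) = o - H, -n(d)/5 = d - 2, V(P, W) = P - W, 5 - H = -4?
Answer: 2241/4 ≈ 560.25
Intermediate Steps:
H = 9 (H = 5 - 1*(-4) = 5 + 4 = 9)
m = -3/4 (m = 3*(-1/4) = -3/4 ≈ -0.75000)
n(d) = 10 - 5*d (n(d) = -5*(d - 2) = -5*(-2 + d) = 10 - 5*d)
E(o) = -9 + o (E(o) = o - 1*9 = o - 9 = -9 + o)
E(n(V(-2, m))) + 7*79 = (-9 + (10 - 5*(-2 - 1*(-3/4)))) + 7*79 = (-9 + (10 - 5*(-2 + 3/4))) + 553 = (-9 + (10 - 5*(-5/4))) + 553 = (-9 + (10 + 25/4)) + 553 = (-9 + 65/4) + 553 = 29/4 + 553 = 2241/4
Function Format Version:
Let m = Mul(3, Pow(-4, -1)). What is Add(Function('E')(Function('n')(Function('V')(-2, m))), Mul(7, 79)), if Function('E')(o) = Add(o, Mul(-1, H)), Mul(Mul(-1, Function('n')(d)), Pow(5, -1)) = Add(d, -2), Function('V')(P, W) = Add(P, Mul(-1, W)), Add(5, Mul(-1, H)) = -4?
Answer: Rational(2241, 4) ≈ 560.25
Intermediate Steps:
H = 9 (H = Add(5, Mul(-1, -4)) = Add(5, 4) = 9)
m = Rational(-3, 4) (m = Mul(3, Rational(-1, 4)) = Rational(-3, 4) ≈ -0.75000)
Function('n')(d) = Add(10, Mul(-5, d)) (Function('n')(d) = Mul(-5, Add(d, -2)) = Mul(-5, Add(-2, d)) = Add(10, Mul(-5, d)))
Function('E')(o) = Add(-9, o) (Function('E')(o) = Add(o, Mul(-1, 9)) = Add(o, -9) = Add(-9, o))
Add(Function('E')(Function('n')(Function('V')(-2, m))), Mul(7, 79)) = Add(Add(-9, Add(10, Mul(-5, Add(-2, Mul(-1, Rational(-3, 4)))))), Mul(7, 79)) = Add(Add(-9, Add(10, Mul(-5, Add(-2, Rational(3, 4))))), 553) = Add(Add(-9, Add(10, Mul(-5, Rational(-5, 4)))), 553) = Add(Add(-9, Add(10, Rational(25, 4))), 553) = Add(Add(-9, Rational(65, 4)), 553) = Add(Rational(29, 4), 553) = Rational(2241, 4)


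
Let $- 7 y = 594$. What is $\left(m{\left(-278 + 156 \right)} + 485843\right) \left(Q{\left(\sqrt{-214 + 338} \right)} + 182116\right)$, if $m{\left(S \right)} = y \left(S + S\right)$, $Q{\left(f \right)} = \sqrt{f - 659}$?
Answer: $\frac{645753651092}{7} + \frac{3545837 \sqrt{-659 + 2 \sqrt{31}}}{7} \approx 9.2251 \cdot 10^{10} + 1.2893 \cdot 10^{7} i$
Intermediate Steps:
$y = - \frac{594}{7}$ ($y = \left(- \frac{1}{7}\right) 594 = - \frac{594}{7} \approx -84.857$)
$Q{\left(f \right)} = \sqrt{-659 + f}$
$m{\left(S \right)} = - \frac{1188 S}{7}$ ($m{\left(S \right)} = - \frac{594 \left(S + S\right)}{7} = - \frac{594 \cdot 2 S}{7} = - \frac{1188 S}{7}$)
$\left(m{\left(-278 + 156 \right)} + 485843\right) \left(Q{\left(\sqrt{-214 + 338} \right)} + 182116\right) = \left(- \frac{1188 \left(-278 + 156\right)}{7} + 485843\right) \left(\sqrt{-659 + \sqrt{-214 + 338}} + 182116\right) = \left(\left(- \frac{1188}{7}\right) \left(-122\right) + 485843\right) \left(\sqrt{-659 + \sqrt{124}} + 182116\right) = \left(\frac{144936}{7} + 485843\right) \left(\sqrt{-659 + 2 \sqrt{31}} + 182116\right) = \frac{3545837 \left(182116 + \sqrt{-659 + 2 \sqrt{31}}\right)}{7} = \frac{645753651092}{7} + \frac{3545837 \sqrt{-659 + 2 \sqrt{31}}}{7}$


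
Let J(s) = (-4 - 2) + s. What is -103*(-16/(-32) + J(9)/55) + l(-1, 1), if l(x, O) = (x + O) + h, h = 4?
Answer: -5843/110 ≈ -53.118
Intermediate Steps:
l(x, O) = 4 + O + x (l(x, O) = (x + O) + 4 = (O + x) + 4 = 4 + O + x)
J(s) = -6 + s
-103*(-16/(-32) + J(9)/55) + l(-1, 1) = -103*(-16/(-32) + (-6 + 9)/55) + (4 + 1 - 1) = -103*(-16*(-1/32) + 3*(1/55)) + 4 = -103*(½ + 3/55) + 4 = -103*61/110 + 4 = -6283/110 + 4 = -5843/110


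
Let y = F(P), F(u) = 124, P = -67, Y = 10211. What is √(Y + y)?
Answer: √10335 ≈ 101.66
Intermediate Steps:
y = 124
√(Y + y) = √(10211 + 124) = √10335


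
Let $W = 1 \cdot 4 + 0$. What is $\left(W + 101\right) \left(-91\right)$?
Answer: $-9555$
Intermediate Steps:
$W = 4$ ($W = 4 + 0 = 4$)
$\left(W + 101\right) \left(-91\right) = \left(4 + 101\right) \left(-91\right) = 105 \left(-91\right) = -9555$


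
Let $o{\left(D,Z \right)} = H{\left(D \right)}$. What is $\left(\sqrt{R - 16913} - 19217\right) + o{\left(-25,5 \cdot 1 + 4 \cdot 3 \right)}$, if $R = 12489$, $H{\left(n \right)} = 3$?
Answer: $-19214 + 2 i \sqrt{1106} \approx -19214.0 + 66.513 i$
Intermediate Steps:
$o{\left(D,Z \right)} = 3$
$\left(\sqrt{R - 16913} - 19217\right) + o{\left(-25,5 \cdot 1 + 4 \cdot 3 \right)} = \left(\sqrt{12489 - 16913} - 19217\right) + 3 = \left(\sqrt{-4424} - 19217\right) + 3 = \left(2 i \sqrt{1106} - 19217\right) + 3 = \left(-19217 + 2 i \sqrt{1106}\right) + 3 = -19214 + 2 i \sqrt{1106}$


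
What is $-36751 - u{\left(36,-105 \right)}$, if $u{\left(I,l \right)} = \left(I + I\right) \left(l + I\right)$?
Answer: $-31783$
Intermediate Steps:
$u{\left(I,l \right)} = 2 I \left(I + l\right)$
$-36751 - u{\left(36,-105 \right)} = -36751 - 2 \cdot 36 \left(36 - 105\right) = -36751 - 2 \cdot 36 \left(-69\right) = -36751 - -4968 = -36751 + 4968 = -31783$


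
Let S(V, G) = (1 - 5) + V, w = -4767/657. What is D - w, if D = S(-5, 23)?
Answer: -382/219 ≈ -1.7443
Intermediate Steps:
w = -1589/219 (w = -4767*1/657 = -1589/219 ≈ -7.2557)
S(V, G) = -4 + V
D = -9 (D = -4 - 5 = -9)
D - w = -9 - 1*(-1589/219) = -9 + 1589/219 = -382/219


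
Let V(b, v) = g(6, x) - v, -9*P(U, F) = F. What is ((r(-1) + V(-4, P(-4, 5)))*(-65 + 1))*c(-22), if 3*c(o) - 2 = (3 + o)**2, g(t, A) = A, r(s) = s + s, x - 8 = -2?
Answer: -317504/9 ≈ -35278.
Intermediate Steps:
x = 6 (x = 8 - 2 = 6)
P(U, F) = -F/9
r(s) = 2*s
V(b, v) = 6 - v
c(o) = 2/3 + (3 + o)**2/3
((r(-1) + V(-4, P(-4, 5)))*(-65 + 1))*c(-22) = ((2*(-1) + (6 - (-1)*5/9))*(-65 + 1))*(2/3 + (3 - 22)**2/3) = ((-2 + (6 - 1*(-5/9)))*(-64))*(2/3 + (1/3)*(-19)**2) = ((-2 + (6 + 5/9))*(-64))*(2/3 + (1/3)*361) = ((-2 + 59/9)*(-64))*(2/3 + 361/3) = ((41/9)*(-64))*121 = -2624/9*121 = -317504/9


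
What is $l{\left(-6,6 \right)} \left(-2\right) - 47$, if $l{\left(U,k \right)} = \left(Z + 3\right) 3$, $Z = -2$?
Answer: $-53$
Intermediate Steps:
$l{\left(U,k \right)} = 3$ ($l{\left(U,k \right)} = \left(-2 + 3\right) 3 = 1 \cdot 3 = 3$)
$l{\left(-6,6 \right)} \left(-2\right) - 47 = 3 \left(-2\right) - 47 = -6 - 47 = -53$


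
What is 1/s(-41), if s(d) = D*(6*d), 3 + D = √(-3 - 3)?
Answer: 1/1230 + I*√6/3690 ≈ 0.00081301 + 0.00066382*I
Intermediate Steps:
D = -3 + I*√6 (D = -3 + √(-3 - 3) = -3 + √(-6) = -3 + I*√6 ≈ -3.0 + 2.4495*I)
s(d) = 6*d*(-3 + I*√6) (s(d) = (-3 + I*√6)*(6*d) = 6*d*(-3 + I*√6))
1/s(-41) = 1/(6*(-41)*(-3 + I*√6)) = 1/(738 - 246*I*√6)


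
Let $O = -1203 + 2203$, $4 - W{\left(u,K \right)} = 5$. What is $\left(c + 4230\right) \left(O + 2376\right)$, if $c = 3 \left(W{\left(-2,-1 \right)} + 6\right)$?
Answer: $14331120$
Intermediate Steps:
$W{\left(u,K \right)} = -1$ ($W{\left(u,K \right)} = 4 - 5 = -1$)
$O = 1000$
$c = 15$ ($c = 3 \left(-1 + 6\right) = 3 \cdot 5 = 15$)
$\left(c + 4230\right) \left(O + 2376\right) = \left(15 + 4230\right) \left(1000 + 2376\right) = 4245 \cdot 3376 = 14331120$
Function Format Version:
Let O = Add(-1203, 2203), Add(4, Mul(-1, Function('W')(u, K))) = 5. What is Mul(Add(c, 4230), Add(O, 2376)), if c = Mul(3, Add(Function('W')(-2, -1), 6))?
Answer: 14331120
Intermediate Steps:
Function('W')(u, K) = -1 (Function('W')(u, K) = Add(4, Mul(-1, 5)) = Add(4, -5) = -1)
O = 1000
c = 15 (c = Mul(3, Add(-1, 6)) = Mul(3, 5) = 15)
Mul(Add(c, 4230), Add(O, 2376)) = Mul(Add(15, 4230), Add(1000, 2376)) = Mul(4245, 3376) = 14331120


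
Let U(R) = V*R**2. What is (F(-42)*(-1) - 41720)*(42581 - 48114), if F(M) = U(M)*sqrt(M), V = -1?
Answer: 230836760 - 9760212*I*sqrt(42) ≈ 2.3084e+8 - 6.3253e+7*I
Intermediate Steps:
U(R) = -R**2
F(M) = -M**(5/2) (F(M) = (-M**2)*sqrt(M) = -M**(5/2))
(F(-42)*(-1) - 41720)*(42581 - 48114) = (-(-42)**(5/2)*(-1) - 41720)*(42581 - 48114) = (-1764*I*sqrt(42)*(-1) - 41720)*(-5533) = (1764*I*sqrt(42) - 41720)*(-5533) = (-41720 + 1764*I*sqrt(42))*(-5533) = 230836760 - 9760212*I*sqrt(42)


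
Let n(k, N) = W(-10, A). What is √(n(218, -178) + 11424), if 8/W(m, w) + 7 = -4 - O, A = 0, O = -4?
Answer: 2*√139930/7 ≈ 106.88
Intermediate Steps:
W(m, w) = -8/7 (W(m, w) = 8/(-7 + (-4 - 1*(-4))) = 8/(-7 + (-4 + 4)) = 8/(-7 + 0) = 8/(-7) = 8*(-⅐) = -8/7)
n(k, N) = -8/7
√(n(218, -178) + 11424) = √(-8/7 + 11424) = √(79960/7) = 2*√139930/7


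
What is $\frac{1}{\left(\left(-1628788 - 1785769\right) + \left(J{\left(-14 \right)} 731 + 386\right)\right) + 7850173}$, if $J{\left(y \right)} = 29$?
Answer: $\frac{1}{4457201} \approx 2.2436 \cdot 10^{-7}$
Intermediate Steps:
$\frac{1}{\left(\left(-1628788 - 1785769\right) + \left(J{\left(-14 \right)} 731 + 386\right)\right) + 7850173} = \frac{1}{\left(\left(-1628788 - 1785769\right) + \left(29 \cdot 731 + 386\right)\right) + 7850173} = \frac{1}{\left(-3414557 + \left(21199 + 386\right)\right) + 7850173} = \frac{1}{\left(-3414557 + 21585\right) + 7850173} = \frac{1}{-3392972 + 7850173} = \frac{1}{4457201}$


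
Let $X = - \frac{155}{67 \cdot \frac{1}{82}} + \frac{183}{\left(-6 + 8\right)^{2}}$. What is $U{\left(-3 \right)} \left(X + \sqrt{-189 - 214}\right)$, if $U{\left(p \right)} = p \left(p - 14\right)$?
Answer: $- \frac{1967529}{268} + 51 i \sqrt{403} \approx -7341.5 + 1023.8 i$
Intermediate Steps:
$U{\left(p \right)} = p \left(-14 + p\right)$
$X = - \frac{38579}{268}$ ($X = - \frac{155}{67 \cdot \frac{1}{82}} + \frac{183}{2^{2}} = - \frac{155}{\frac{67}{82}} + \frac{183}{4} = \left(-155\right) \frac{82}{67} + 183 \cdot \frac{1}{4} = - \frac{12710}{67} + \frac{183}{4} = - \frac{38579}{268} \approx -143.95$)
$U{\left(-3 \right)} \left(X + \sqrt{-189 - 214}\right) = - 3 \left(-14 - 3\right) \left(- \frac{38579}{268} + \sqrt{-189 - 214}\right) = \left(-3\right) \left(-17\right) \left(- \frac{38579}{268} + \sqrt{-403}\right) = 51 \left(- \frac{38579}{268} + i \sqrt{403}\right) = - \frac{1967529}{268} + 51 i \sqrt{403}$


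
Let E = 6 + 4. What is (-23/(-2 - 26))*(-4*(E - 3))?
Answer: -23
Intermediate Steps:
E = 10
(-23/(-2 - 26))*(-4*(E - 3)) = (-23/(-2 - 26))*(-4*(10 - 3)) = (-23/(-28))*(-4*7) = -23*(-1/28)*(-28) = (23/28)*(-28) = -23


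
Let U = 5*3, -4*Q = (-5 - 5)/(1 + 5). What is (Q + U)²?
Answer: 34225/144 ≈ 237.67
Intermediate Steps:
Q = 5/12 (Q = -(-5 - 5)/(4*(1 + 5)) = -(-5)/(2*6) = -¼*(-5/3) = 5/12 ≈ 0.41667)
U = 15
(Q + U)² = (5/12 + 15)² = (185/12)² = 34225/144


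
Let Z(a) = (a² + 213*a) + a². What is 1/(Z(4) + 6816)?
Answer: 1/7700 ≈ 0.00012987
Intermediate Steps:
Z(a) = 2*a² + 213*a
1/(Z(4) + 6816) = 1/(4*(213 + 2*4) + 6816) = 1/(4*(213 + 8) + 6816) = 1/(4*221 + 6816) = 1/(884 + 6816) = 1/7700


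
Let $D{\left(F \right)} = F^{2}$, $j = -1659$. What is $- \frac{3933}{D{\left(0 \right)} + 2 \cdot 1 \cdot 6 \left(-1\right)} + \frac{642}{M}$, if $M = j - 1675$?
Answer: $\frac{2184153}{6668} \approx 327.56$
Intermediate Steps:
$M = -3334$ ($M = -1659 - 1675 = -3334$)
$- \frac{3933}{D{\left(0 \right)} + 2 \cdot 1 \cdot 6 \left(-1\right)} + \frac{642}{M} = - \frac{3933}{0^{2} + 2 \cdot 1 \cdot 6 \left(-1\right)} + \frac{642}{-3334} = - \frac{3933}{0 + 2 \cdot 6 \left(-1\right)} + 642 \left(- \frac{1}{3334}\right) = - \frac{3933}{0 + 12 \left(-1\right)} - \frac{321}{1667} = - \frac{3933}{0 - 12} - \frac{321}{1667} = - \frac{3933}{-12} - \frac{321}{1667} = \left(-3933\right) \left(- \frac{1}{12}\right) - \frac{321}{1667} = \frac{1311}{4} - \frac{321}{1667} = \frac{2184153}{6668}$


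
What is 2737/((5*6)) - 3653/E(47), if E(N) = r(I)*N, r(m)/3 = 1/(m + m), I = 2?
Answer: -5827/470 ≈ -12.398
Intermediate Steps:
r(m) = 3/(2*m) (r(m) = 3/(m + m) = 3/((2*m)) = 3*(1/(2*m)) = 3/(2*m))
E(N) = 3*N/4 (E(N) = ((3/2)/2)*N = ((3/2)*(½))*N = 3*N/4)
2737/((5*6)) - 3653/E(47) = 2737/((5*6)) - 3653/((¾)*47) = 2737/30 - 3653/141/4 = 2737*(1/30) - 3653*4/141 = 2737/30 - 14612/141 = -5827/470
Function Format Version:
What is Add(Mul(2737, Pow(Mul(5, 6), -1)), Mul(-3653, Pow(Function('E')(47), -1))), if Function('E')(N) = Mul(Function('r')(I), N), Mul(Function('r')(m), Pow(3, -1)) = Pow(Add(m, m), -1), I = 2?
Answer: Rational(-5827, 470) ≈ -12.398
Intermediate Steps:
Function('r')(m) = Mul(Rational(3, 2), Pow(m, -1)) (Function('r')(m) = Mul(3, Pow(Add(m, m), -1)) = Mul(3, Pow(Mul(2, m), -1)) = Mul(3, Mul(Rational(1, 2), Pow(m, -1))) = Mul(Rational(3, 2), Pow(m, -1)))
Function('E')(N) = Mul(Rational(3, 4), N) (Function('E')(N) = Mul(Mul(Rational(3, 2), Pow(2, -1)), N) = Mul(Mul(Rational(3, 2), Rational(1, 2)), N) = Mul(Rational(3, 4), N))
Add(Mul(2737, Pow(Mul(5, 6), -1)), Mul(-3653, Pow(Function('E')(47), -1))) = Add(Mul(2737, Pow(Mul(5, 6), -1)), Mul(-3653, Pow(Mul(Rational(3, 4), 47), -1))) = Add(Mul(2737, Pow(30, -1)), Mul(-3653, Pow(Rational(141, 4), -1))) = Add(Mul(2737, Rational(1, 30)), Mul(-3653, Rational(4, 141))) = Add(Rational(2737, 30), Rational(-14612, 141)) = Rational(-5827, 470)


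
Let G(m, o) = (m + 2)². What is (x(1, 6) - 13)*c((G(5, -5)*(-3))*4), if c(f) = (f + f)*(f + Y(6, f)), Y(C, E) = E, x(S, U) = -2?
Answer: -20744640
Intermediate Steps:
G(m, o) = (2 + m)²
c(f) = 4*f² (c(f) = (f + f)*(f + f) = (2*f)*(2*f) = 4*f²)
(x(1, 6) - 13)*c((G(5, -5)*(-3))*4) = (-2 - 13)*(4*(((2 + 5)²*(-3))*4)²) = -60*((7²*(-3))*4)² = -60*((49*(-3))*4)² = -60*(-147*4)² = -60*(-588)² = -60*345744 = -15*1382976 = -20744640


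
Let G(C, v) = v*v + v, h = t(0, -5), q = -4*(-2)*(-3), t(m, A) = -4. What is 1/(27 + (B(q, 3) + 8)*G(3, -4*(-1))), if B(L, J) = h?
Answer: 1/107 ≈ 0.0093458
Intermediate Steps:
q = -24 (q = 8*(-3) = -24)
h = -4
B(L, J) = -4
G(C, v) = v + v² (G(C, v) = v² + v = v + v²)
1/(27 + (B(q, 3) + 8)*G(3, -4*(-1))) = 1/(27 + (-4 + 8)*((-4*(-1))*(1 - 4*(-1)))) = 1/(27 + 4*(4*(1 + 4))) = 1/(27 + 4*(4*5)) = 1/(27 + 4*20) = 1/(27 + 80) = 1/107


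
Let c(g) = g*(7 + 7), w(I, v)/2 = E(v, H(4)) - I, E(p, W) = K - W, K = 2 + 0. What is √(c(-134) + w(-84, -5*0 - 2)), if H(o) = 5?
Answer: I*√1714 ≈ 41.401*I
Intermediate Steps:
K = 2
E(p, W) = 2 - W
w(I, v) = -6 - 2*I (w(I, v) = 2*((2 - 1*5) - I) = 2*((2 - 5) - I) = 2*(-3 - I) = -6 - 2*I)
c(g) = 14*g (c(g) = g*14 = 14*g)
√(c(-134) + w(-84, -5*0 - 2)) = √(14*(-134) + (-6 - 2*(-84))) = √(-1876 + (-6 + 168)) = √(-1876 + 162) = √(-1714) = I*√1714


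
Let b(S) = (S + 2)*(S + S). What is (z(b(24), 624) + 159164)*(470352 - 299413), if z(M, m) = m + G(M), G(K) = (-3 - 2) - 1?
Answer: 27312975298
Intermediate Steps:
b(S) = 2*S*(2 + S) (b(S) = (2 + S)*(2*S) = 2*S*(2 + S))
G(K) = -6 (G(K) = -5 - 1 = -6)
z(M, m) = -6 + m (z(M, m) = m - 6 = -6 + m)
(z(b(24), 624) + 159164)*(470352 - 299413) = ((-6 + 624) + 159164)*(470352 - 299413) = (618 + 159164)*170939 = 159782*170939 = 27312975298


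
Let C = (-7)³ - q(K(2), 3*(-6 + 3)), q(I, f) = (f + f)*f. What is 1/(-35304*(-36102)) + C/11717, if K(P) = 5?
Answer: -643645217323/14933843858736 ≈ -0.043100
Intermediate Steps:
q(I, f) = 2*f² (q(I, f) = (2*f)*f = 2*f²)
C = -505 (C = (-7)³ - 2*(3*(-6 + 3))² = -343 - 2*(3*(-3))² = -343 - 2*(-9)² = -343 - 2*81 = -343 - 1*162 = -343 - 162 = -505)
1/(-35304*(-36102)) + C/11717 = 1/(-35304*(-36102)) - 505/11717 = -1/35304*(-1/36102) - 505*1/11717 = 1/1274545008 - 505/11717 = -643645217323/14933843858736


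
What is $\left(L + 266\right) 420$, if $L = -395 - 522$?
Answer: $-273420$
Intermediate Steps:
$L = -917$ ($L = -395 - 522 = -917$)
$\left(L + 266\right) 420 = \left(-917 + 266\right) 420 = \left(-651\right) 420 = -273420$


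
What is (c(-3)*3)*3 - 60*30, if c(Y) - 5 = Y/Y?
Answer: -1746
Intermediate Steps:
c(Y) = 6 (c(Y) = 5 + Y/Y = 5 + 1 = 6)
(c(-3)*3)*3 - 60*30 = (6*3)*3 - 60*30 = 18*3 - 1800 = 54 - 1800 = -1746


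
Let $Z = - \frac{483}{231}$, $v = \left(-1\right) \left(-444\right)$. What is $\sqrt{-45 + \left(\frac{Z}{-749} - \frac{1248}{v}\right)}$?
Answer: $\frac{2 i \sqrt{1110690897855}}{304843} \approx 6.9143 i$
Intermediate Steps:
$v = 444$
$Z = - \frac{23}{11}$ ($Z = \left(-483\right) \frac{1}{231} = - \frac{23}{11} \approx -2.0909$)
$\sqrt{-45 + \left(\frac{Z}{-749} - \frac{1248}{v}\right)} = \sqrt{-45 - \left(- \frac{23}{8239} + \frac{104}{37}\right)} = \sqrt{-45 - \frac{856005}{304843}} = \sqrt{- \frac{14573940}{304843}} = \frac{2 i \sqrt{1110690897855}}{304843}$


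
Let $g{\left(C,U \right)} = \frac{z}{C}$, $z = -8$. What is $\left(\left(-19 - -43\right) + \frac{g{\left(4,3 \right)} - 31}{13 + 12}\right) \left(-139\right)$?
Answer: $- \frac{78813}{25} \approx -3152.5$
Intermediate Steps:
$g{\left(C,U \right)} = - \frac{8}{C}$
$\left(\left(-19 - -43\right) + \frac{g{\left(4,3 \right)} - 31}{13 + 12}\right) \left(-139\right) = \left(\left(-19 - -43\right) + \frac{- \frac{8}{4} - 31}{13 + 12}\right) \left(-139\right) = \left(\left(-19 + 43\right) + \frac{\left(-8\right) \frac{1}{4} - 31}{25}\right) \left(-139\right) = \left(24 + \left(-2 - 31\right) \frac{1}{25}\right) \left(-139\right) = \left(24 - \frac{33}{25}\right) \left(-139\right) = \frac{567}{25} \left(-139\right) = - \frac{78813}{25}$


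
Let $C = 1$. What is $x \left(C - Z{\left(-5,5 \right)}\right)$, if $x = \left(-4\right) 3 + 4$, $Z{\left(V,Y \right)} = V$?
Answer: $-48$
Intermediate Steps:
$x = -8$ ($x = -12 + 4 = -8$)
$x \left(C - Z{\left(-5,5 \right)}\right) = - 8 \left(1 - -5\right) = - 8 \left(1 + 5\right) = \left(-8\right) 6 = -48$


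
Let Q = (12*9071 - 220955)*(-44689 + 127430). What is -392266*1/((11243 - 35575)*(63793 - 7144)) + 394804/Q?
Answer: 221019828194689/913229685715743726 ≈ 0.00024202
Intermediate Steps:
Q = -9275514323 (Q = (108852 - 220955)*82741 = -112103*82741 = -9275514323)
-392266*1/((11243 - 35575)*(63793 - 7144)) + 394804/Q = -392266*1/((11243 - 35575)*(63793 - 7144)) + 394804/(-9275514323) = -392266/(56649*(-24332)) + 394804*(-1/9275514323) = -392266/(-1378383468) - 394804/9275514323 = -392266*(-1/1378383468) - 394804/9275514323 = 28019/98455962 - 394804/9275514323 = 221019828194689/913229685715743726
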